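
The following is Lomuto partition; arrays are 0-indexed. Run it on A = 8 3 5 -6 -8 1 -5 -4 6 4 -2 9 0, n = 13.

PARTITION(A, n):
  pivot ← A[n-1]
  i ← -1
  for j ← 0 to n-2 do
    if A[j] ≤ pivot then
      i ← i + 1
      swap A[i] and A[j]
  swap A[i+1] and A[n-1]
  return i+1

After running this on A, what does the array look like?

pivot=0, i=-1
j=0: 8>0, skip
j=1: 3>0, skip
j=2: 5>0, skip
j=3: -6≤0, i=0, swap(0,3) ⇒ -6 3 5 8 -8 1 -5 -4 6 4 -2 9 0
j=4: -8≤0, i=1, swap(1,4) ⇒ -6 -8 5 8 3 1 -5 -4 6 4 -2 9 0
j=5: 1>0, skip
j=6: -5≤0, i=2, swap(2,6) ⇒ -6 -8 -5 8 3 1 5 -4 6 4 -2 9 0
j=7: -4≤0, i=3, swap(3,7) ⇒ -6 -8 -5 -4 3 1 5 8 6 4 -2 9 0
j=8: 6>0, skip
j=9: 4>0, skip
j=10: -2≤0, i=4, swap(4,10) ⇒ -6 -8 -5 -4 -2 1 5 8 6 4 3 9 0
j=11: 9>0, skip
swap(5,12) ⇒ -6 -8 -5 -4 -2 0 5 8 6 4 3 9 1; return 5

-6 -8 -5 -4 -2 0 5 8 6 4 3 9 1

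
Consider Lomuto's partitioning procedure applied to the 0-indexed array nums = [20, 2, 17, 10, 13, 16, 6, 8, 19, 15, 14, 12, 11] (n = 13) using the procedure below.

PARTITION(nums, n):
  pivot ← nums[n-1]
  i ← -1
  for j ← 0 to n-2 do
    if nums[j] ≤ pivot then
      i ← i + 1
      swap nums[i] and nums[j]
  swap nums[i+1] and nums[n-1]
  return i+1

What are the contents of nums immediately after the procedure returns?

pivot = nums[12] = 11; i = -1
j=0: nums[0]=20 > 11 → no swap
j=1: nums[1]=2 ≤ 11 → i=0, swap nums[0],nums[1] → [2, 20, 17, 10, 13, 16, 6, 8, 19, 15, 14, 12, 11]
j=2: nums[2]=17 > 11 → no swap
j=3: nums[3]=10 ≤ 11 → i=1, swap nums[1],nums[3] → [2, 10, 17, 20, 13, 16, 6, 8, 19, 15, 14, 12, 11]
j=4: nums[4]=13 > 11 → no swap
j=5: nums[5]=16 > 11 → no swap
j=6: nums[6]=6 ≤ 11 → i=2, swap nums[2],nums[6] → [2, 10, 6, 20, 13, 16, 17, 8, 19, 15, 14, 12, 11]
j=7: nums[7]=8 ≤ 11 → i=3, swap nums[3],nums[7] → [2, 10, 6, 8, 13, 16, 17, 20, 19, 15, 14, 12, 11]
j=8: nums[8]=19 > 11 → no swap
j=9: nums[9]=15 > 11 → no swap
j=10: nums[10]=14 > 11 → no swap
j=11: nums[11]=12 > 11 → no swap
final swap nums[4],nums[12] → [2, 10, 6, 8, 11, 16, 17, 20, 19, 15, 14, 12, 13]; return 4

[2, 10, 6, 8, 11, 16, 17, 20, 19, 15, 14, 12, 13]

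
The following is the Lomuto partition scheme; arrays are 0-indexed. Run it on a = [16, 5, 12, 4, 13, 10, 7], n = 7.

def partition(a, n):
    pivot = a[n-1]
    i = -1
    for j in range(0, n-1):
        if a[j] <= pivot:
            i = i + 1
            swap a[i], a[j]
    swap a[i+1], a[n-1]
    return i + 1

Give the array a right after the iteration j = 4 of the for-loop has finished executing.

pivot=7, i=-1
j=0: 16>7, skip
j=1: 5≤7, i=0, swap(0,1) ⇒ [5, 16, 12, 4, 13, 10, 7]
j=2: 12>7, skip
j=3: 4≤7, i=1, swap(1,3) ⇒ [5, 4, 12, 16, 13, 10, 7]
j=4: 13>7, skip
(after j=4) a = [5, 4, 12, 16, 13, 10, 7]

[5, 4, 12, 16, 13, 10, 7]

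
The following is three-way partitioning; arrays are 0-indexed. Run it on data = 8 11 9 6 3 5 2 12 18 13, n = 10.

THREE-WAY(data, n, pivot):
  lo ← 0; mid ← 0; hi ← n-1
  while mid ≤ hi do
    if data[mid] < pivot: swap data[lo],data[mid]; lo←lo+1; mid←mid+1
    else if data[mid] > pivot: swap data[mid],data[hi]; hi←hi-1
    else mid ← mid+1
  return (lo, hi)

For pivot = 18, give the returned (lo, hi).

pivot = 18; lo=0, mid=0, hi=9
data[mid]=8<18: swap data[0],data[0]; lo=1,mid=1 → 8 11 9 6 3 5 2 12 18 13
data[mid]=11<18: swap data[1],data[1]; lo=2,mid=2 → 8 11 9 6 3 5 2 12 18 13
data[mid]=9<18: swap data[2],data[2]; lo=3,mid=3 → 8 11 9 6 3 5 2 12 18 13
data[mid]=6<18: swap data[3],data[3]; lo=4,mid=4 → 8 11 9 6 3 5 2 12 18 13
data[mid]=3<18: swap data[4],data[4]; lo=5,mid=5 → 8 11 9 6 3 5 2 12 18 13
data[mid]=5<18: swap data[5],data[5]; lo=6,mid=6 → 8 11 9 6 3 5 2 12 18 13
data[mid]=2<18: swap data[6],data[6]; lo=7,mid=7 → 8 11 9 6 3 5 2 12 18 13
data[mid]=12<18: swap data[7],data[7]; lo=8,mid=8 → 8 11 9 6 3 5 2 12 18 13
data[mid]=18=18: mid=9
data[mid]=13<18: swap data[8],data[9]; lo=9,mid=10 → 8 11 9 6 3 5 2 12 13 18
end: lo=9, hi=9; data = 8 11 9 6 3 5 2 12 13 18

(9, 9)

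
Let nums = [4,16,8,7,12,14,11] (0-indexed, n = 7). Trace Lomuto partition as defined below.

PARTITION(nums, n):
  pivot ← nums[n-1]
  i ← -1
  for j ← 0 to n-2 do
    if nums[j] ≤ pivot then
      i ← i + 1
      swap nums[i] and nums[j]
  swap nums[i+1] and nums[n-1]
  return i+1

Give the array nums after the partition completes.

[4,8,7,11,12,14,16]

pivot=11, i=-1
j=0: 4≤11, i=0, swap(0,0) ⇒ [4,16,8,7,12,14,11]
j=1: 16>11, skip
j=2: 8≤11, i=1, swap(1,2) ⇒ [4,8,16,7,12,14,11]
j=3: 7≤11, i=2, swap(2,3) ⇒ [4,8,7,16,12,14,11]
j=4: 12>11, skip
j=5: 14>11, skip
swap(3,6) ⇒ [4,8,7,11,12,14,16]; return 3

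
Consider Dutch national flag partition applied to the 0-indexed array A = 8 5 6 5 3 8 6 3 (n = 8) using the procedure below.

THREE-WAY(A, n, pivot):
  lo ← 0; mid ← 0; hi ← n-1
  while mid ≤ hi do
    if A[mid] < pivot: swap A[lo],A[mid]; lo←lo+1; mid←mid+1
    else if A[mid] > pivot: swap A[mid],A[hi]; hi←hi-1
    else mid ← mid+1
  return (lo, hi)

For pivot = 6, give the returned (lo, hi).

pivot = 6; lo=0, mid=0, hi=7
A[mid]=8>6: swap A[0],A[7]; hi=6 → 3 5 6 5 3 8 6 8
A[mid]=3<6: swap A[0],A[0]; lo=1,mid=1 → 3 5 6 5 3 8 6 8
A[mid]=5<6: swap A[1],A[1]; lo=2,mid=2 → 3 5 6 5 3 8 6 8
A[mid]=6=6: mid=3
A[mid]=5<6: swap A[2],A[3]; lo=3,mid=4 → 3 5 5 6 3 8 6 8
A[mid]=3<6: swap A[3],A[4]; lo=4,mid=5 → 3 5 5 3 6 8 6 8
A[mid]=8>6: swap A[5],A[6]; hi=5 → 3 5 5 3 6 6 8 8
A[mid]=6=6: mid=6
end: lo=4, hi=5; A = 3 5 5 3 6 6 8 8

(4, 5)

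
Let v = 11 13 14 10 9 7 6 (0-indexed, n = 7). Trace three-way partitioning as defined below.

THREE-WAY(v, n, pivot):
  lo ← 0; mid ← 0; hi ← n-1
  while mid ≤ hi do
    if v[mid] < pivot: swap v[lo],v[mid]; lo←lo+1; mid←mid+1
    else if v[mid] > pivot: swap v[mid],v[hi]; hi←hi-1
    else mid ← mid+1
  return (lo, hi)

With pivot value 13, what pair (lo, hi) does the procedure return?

lo=0 mid=0 hi=6
11<13: swap(0,0), lo=1 mid=1 ⇒ 11 13 14 10 9 7 6
13=13: mid=2
14>13: swap(2,6), hi=5 ⇒ 11 13 6 10 9 7 14
6<13: swap(1,2), lo=2 mid=3 ⇒ 11 6 13 10 9 7 14
10<13: swap(2,3), lo=3 mid=4 ⇒ 11 6 10 13 9 7 14
9<13: swap(3,4), lo=4 mid=5 ⇒ 11 6 10 9 13 7 14
7<13: swap(4,5), lo=5 mid=6 ⇒ 11 6 10 9 7 13 14
done. lo=5 hi=5; v=11 6 10 9 7 13 14

(5, 5)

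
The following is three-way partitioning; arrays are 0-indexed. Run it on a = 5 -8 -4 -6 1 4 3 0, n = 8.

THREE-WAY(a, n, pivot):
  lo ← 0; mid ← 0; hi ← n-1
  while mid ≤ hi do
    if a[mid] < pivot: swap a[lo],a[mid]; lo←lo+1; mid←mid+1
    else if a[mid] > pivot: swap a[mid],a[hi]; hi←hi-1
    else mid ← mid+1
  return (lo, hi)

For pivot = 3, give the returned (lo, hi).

(5, 5)

pivot = 3; lo=0, mid=0, hi=7
a[mid]=5>3: swap a[0],a[7]; hi=6 → 0 -8 -4 -6 1 4 3 5
a[mid]=0<3: swap a[0],a[0]; lo=1,mid=1 → 0 -8 -4 -6 1 4 3 5
a[mid]=-8<3: swap a[1],a[1]; lo=2,mid=2 → 0 -8 -4 -6 1 4 3 5
a[mid]=-4<3: swap a[2],a[2]; lo=3,mid=3 → 0 -8 -4 -6 1 4 3 5
a[mid]=-6<3: swap a[3],a[3]; lo=4,mid=4 → 0 -8 -4 -6 1 4 3 5
a[mid]=1<3: swap a[4],a[4]; lo=5,mid=5 → 0 -8 -4 -6 1 4 3 5
a[mid]=4>3: swap a[5],a[6]; hi=5 → 0 -8 -4 -6 1 3 4 5
a[mid]=3=3: mid=6
end: lo=5, hi=5; a = 0 -8 -4 -6 1 3 4 5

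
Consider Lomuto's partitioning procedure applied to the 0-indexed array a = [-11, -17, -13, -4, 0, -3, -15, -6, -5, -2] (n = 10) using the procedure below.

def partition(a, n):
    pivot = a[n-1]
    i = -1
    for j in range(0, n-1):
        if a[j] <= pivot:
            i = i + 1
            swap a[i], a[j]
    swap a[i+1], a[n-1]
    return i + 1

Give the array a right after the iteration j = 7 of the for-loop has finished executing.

pivot=-2, i=-1
j=0: -11≤-2, i=0, swap(0,0) ⇒ [-11, -17, -13, -4, 0, -3, -15, -6, -5, -2]
j=1: -17≤-2, i=1, swap(1,1) ⇒ [-11, -17, -13, -4, 0, -3, -15, -6, -5, -2]
j=2: -13≤-2, i=2, swap(2,2) ⇒ [-11, -17, -13, -4, 0, -3, -15, -6, -5, -2]
j=3: -4≤-2, i=3, swap(3,3) ⇒ [-11, -17, -13, -4, 0, -3, -15, -6, -5, -2]
j=4: 0>-2, skip
j=5: -3≤-2, i=4, swap(4,5) ⇒ [-11, -17, -13, -4, -3, 0, -15, -6, -5, -2]
j=6: -15≤-2, i=5, swap(5,6) ⇒ [-11, -17, -13, -4, -3, -15, 0, -6, -5, -2]
j=7: -6≤-2, i=6, swap(6,7) ⇒ [-11, -17, -13, -4, -3, -15, -6, 0, -5, -2]
(after j=7) a = [-11, -17, -13, -4, -3, -15, -6, 0, -5, -2]

[-11, -17, -13, -4, -3, -15, -6, 0, -5, -2]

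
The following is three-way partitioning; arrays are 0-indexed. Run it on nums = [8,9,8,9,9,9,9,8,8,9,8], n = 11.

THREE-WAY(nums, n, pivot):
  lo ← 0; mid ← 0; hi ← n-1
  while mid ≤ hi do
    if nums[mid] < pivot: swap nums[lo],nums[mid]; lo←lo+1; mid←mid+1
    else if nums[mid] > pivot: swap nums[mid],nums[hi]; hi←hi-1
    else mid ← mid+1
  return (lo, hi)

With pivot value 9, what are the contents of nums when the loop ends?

lo=0 mid=0 hi=10
8<9: swap(0,0), lo=1 mid=1 ⇒ [8,9,8,9,9,9,9,8,8,9,8]
9=9: mid=2
8<9: swap(1,2), lo=2 mid=3 ⇒ [8,8,9,9,9,9,9,8,8,9,8]
9=9: mid=4
9=9: mid=5
9=9: mid=6
9=9: mid=7
8<9: swap(2,7), lo=3 mid=8 ⇒ [8,8,8,9,9,9,9,9,8,9,8]
8<9: swap(3,8), lo=4 mid=9 ⇒ [8,8,8,8,9,9,9,9,9,9,8]
9=9: mid=10
8<9: swap(4,10), lo=5 mid=11 ⇒ [8,8,8,8,8,9,9,9,9,9,9]
done. lo=5 hi=10; nums=[8,8,8,8,8,9,9,9,9,9,9]

[8,8,8,8,8,9,9,9,9,9,9]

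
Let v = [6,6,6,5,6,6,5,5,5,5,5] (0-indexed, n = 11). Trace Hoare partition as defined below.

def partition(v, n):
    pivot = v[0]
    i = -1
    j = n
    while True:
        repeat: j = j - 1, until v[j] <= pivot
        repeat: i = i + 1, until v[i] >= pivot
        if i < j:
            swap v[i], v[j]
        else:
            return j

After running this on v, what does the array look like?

pivot = v[0] = 6; i = -1, j = 11
j→10 (v[10]=5≤6), i→0 (v[0]=6≥6); i<j, swap → [5,6,6,5,6,6,5,5,5,5,6]
j→9 (v[9]=5≤6), i→1 (v[1]=6≥6); i<j, swap → [5,5,6,5,6,6,5,5,5,6,6]
j→8 (v[8]=5≤6), i→2 (v[2]=6≥6); i<j, swap → [5,5,5,5,6,6,5,5,6,6,6]
j→7 (v[7]=5≤6), i→4 (v[4]=6≥6); i<j, swap → [5,5,5,5,5,6,5,6,6,6,6]
j→6 (v[6]=5≤6), i→5 (v[5]=6≥6); i<j, swap → [5,5,5,5,5,5,6,6,6,6,6]
j→5, i→6; i≥j, return j=5. v = [5,5,5,5,5,5,6,6,6,6,6]

[5,5,5,5,5,5,6,6,6,6,6]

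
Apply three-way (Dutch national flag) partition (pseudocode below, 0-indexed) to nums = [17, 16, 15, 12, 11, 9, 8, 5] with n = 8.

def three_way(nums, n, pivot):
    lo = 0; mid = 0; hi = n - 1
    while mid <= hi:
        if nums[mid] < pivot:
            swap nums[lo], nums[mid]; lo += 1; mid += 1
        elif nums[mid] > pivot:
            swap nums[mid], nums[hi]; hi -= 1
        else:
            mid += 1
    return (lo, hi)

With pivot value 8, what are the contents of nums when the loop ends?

[5, 8, 12, 11, 9, 15, 16, 17]

pivot = 8; lo=0, mid=0, hi=7
nums[mid]=17>8: swap nums[0],nums[7]; hi=6 → [5, 16, 15, 12, 11, 9, 8, 17]
nums[mid]=5<8: swap nums[0],nums[0]; lo=1,mid=1 → [5, 16, 15, 12, 11, 9, 8, 17]
nums[mid]=16>8: swap nums[1],nums[6]; hi=5 → [5, 8, 15, 12, 11, 9, 16, 17]
nums[mid]=8=8: mid=2
nums[mid]=15>8: swap nums[2],nums[5]; hi=4 → [5, 8, 9, 12, 11, 15, 16, 17]
nums[mid]=9>8: swap nums[2],nums[4]; hi=3 → [5, 8, 11, 12, 9, 15, 16, 17]
nums[mid]=11>8: swap nums[2],nums[3]; hi=2 → [5, 8, 12, 11, 9, 15, 16, 17]
nums[mid]=12>8: swap nums[2],nums[2]; hi=1 → [5, 8, 12, 11, 9, 15, 16, 17]
end: lo=1, hi=1; nums = [5, 8, 12, 11, 9, 15, 16, 17]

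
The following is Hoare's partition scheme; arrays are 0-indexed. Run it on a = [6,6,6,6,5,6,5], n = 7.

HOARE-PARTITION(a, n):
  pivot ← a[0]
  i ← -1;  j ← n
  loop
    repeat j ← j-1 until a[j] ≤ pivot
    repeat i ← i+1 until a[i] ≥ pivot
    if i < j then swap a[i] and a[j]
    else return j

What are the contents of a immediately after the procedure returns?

pivot = a[0] = 6; i = -1, j = 7
j→6 (a[6]=5≤6), i→0 (a[0]=6≥6); i<j, swap → [5,6,6,6,5,6,6]
j→5 (a[5]=6≤6), i→1 (a[1]=6≥6); i<j, swap → [5,6,6,6,5,6,6]
j→4 (a[4]=5≤6), i→2 (a[2]=6≥6); i<j, swap → [5,6,5,6,6,6,6]
j→3, i→3; i≥j, return j=3. a = [5,6,5,6,6,6,6]

[5,6,5,6,6,6,6]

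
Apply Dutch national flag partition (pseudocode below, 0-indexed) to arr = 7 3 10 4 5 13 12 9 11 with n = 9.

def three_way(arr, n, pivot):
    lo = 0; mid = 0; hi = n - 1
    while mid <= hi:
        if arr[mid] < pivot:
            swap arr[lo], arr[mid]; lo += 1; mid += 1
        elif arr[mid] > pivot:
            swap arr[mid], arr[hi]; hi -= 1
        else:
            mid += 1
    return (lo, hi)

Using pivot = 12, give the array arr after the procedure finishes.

lo=0 mid=0 hi=8
7<12: swap(0,0), lo=1 mid=1 ⇒ 7 3 10 4 5 13 12 9 11
3<12: swap(1,1), lo=2 mid=2 ⇒ 7 3 10 4 5 13 12 9 11
10<12: swap(2,2), lo=3 mid=3 ⇒ 7 3 10 4 5 13 12 9 11
4<12: swap(3,3), lo=4 mid=4 ⇒ 7 3 10 4 5 13 12 9 11
5<12: swap(4,4), lo=5 mid=5 ⇒ 7 3 10 4 5 13 12 9 11
13>12: swap(5,8), hi=7 ⇒ 7 3 10 4 5 11 12 9 13
11<12: swap(5,5), lo=6 mid=6 ⇒ 7 3 10 4 5 11 12 9 13
12=12: mid=7
9<12: swap(6,7), lo=7 mid=8 ⇒ 7 3 10 4 5 11 9 12 13
done. lo=7 hi=7; arr=7 3 10 4 5 11 9 12 13

7 3 10 4 5 11 9 12 13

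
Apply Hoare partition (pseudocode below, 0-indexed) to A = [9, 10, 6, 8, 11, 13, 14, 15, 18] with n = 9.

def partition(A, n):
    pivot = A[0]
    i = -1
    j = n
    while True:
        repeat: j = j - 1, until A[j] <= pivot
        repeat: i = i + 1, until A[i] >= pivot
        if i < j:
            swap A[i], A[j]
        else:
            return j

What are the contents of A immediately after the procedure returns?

[8, 6, 10, 9, 11, 13, 14, 15, 18]

pivot = A[0] = 9; i = -1, j = 9
j→3 (A[3]=8≤9), i→0 (A[0]=9≥9); i<j, swap → [8, 10, 6, 9, 11, 13, 14, 15, 18]
j→2 (A[2]=6≤9), i→1 (A[1]=10≥9); i<j, swap → [8, 6, 10, 9, 11, 13, 14, 15, 18]
j→1, i→2; i≥j, return j=1. A = [8, 6, 10, 9, 11, 13, 14, 15, 18]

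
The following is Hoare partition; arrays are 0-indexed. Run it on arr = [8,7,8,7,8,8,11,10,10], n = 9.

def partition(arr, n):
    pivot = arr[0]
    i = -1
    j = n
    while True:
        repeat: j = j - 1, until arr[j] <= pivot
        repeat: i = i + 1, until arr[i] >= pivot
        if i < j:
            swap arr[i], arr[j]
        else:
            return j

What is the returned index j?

pivot=8
j stops at 5 (8), i stops at 0 (8); swap ⇒ [8,7,8,7,8,8,11,10,10]
j stops at 4 (8), i stops at 2 (8); swap ⇒ [8,7,8,7,8,8,11,10,10]
j stops at 3, i stops at 4; i≥j ⇒ return 3. arr=[8,7,8,7,8,8,11,10,10]

3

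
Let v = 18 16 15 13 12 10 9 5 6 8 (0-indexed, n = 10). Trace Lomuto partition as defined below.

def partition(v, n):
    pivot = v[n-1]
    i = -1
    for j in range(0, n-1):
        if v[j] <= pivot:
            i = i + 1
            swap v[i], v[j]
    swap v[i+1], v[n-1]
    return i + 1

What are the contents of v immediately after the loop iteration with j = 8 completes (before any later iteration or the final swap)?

pivot = v[9] = 8; i = -1
j=0: v[0]=18 > 8 → no swap
j=1: v[1]=16 > 8 → no swap
j=2: v[2]=15 > 8 → no swap
j=3: v[3]=13 > 8 → no swap
j=4: v[4]=12 > 8 → no swap
j=5: v[5]=10 > 8 → no swap
j=6: v[6]=9 > 8 → no swap
j=7: v[7]=5 ≤ 8 → i=0, swap v[0],v[7] → 5 16 15 13 12 10 9 18 6 8
j=8: v[8]=6 ≤ 8 → i=1, swap v[1],v[8] → 5 6 15 13 12 10 9 18 16 8
(after j=8) v = 5 6 15 13 12 10 9 18 16 8

5 6 15 13 12 10 9 18 16 8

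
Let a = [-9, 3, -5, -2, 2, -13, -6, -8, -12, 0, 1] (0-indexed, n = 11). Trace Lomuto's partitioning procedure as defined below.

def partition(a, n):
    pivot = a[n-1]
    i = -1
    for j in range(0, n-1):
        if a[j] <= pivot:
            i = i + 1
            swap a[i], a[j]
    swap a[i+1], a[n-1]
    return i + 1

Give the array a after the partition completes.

[-9, -5, -2, -13, -6, -8, -12, 0, 1, 3, 2]

pivot=1, i=-1
j=0: -9≤1, i=0, swap(0,0) ⇒ [-9, 3, -5, -2, 2, -13, -6, -8, -12, 0, 1]
j=1: 3>1, skip
j=2: -5≤1, i=1, swap(1,2) ⇒ [-9, -5, 3, -2, 2, -13, -6, -8, -12, 0, 1]
j=3: -2≤1, i=2, swap(2,3) ⇒ [-9, -5, -2, 3, 2, -13, -6, -8, -12, 0, 1]
j=4: 2>1, skip
j=5: -13≤1, i=3, swap(3,5) ⇒ [-9, -5, -2, -13, 2, 3, -6, -8, -12, 0, 1]
j=6: -6≤1, i=4, swap(4,6) ⇒ [-9, -5, -2, -13, -6, 3, 2, -8, -12, 0, 1]
j=7: -8≤1, i=5, swap(5,7) ⇒ [-9, -5, -2, -13, -6, -8, 2, 3, -12, 0, 1]
j=8: -12≤1, i=6, swap(6,8) ⇒ [-9, -5, -2, -13, -6, -8, -12, 3, 2, 0, 1]
j=9: 0≤1, i=7, swap(7,9) ⇒ [-9, -5, -2, -13, -6, -8, -12, 0, 2, 3, 1]
swap(8,10) ⇒ [-9, -5, -2, -13, -6, -8, -12, 0, 1, 3, 2]; return 8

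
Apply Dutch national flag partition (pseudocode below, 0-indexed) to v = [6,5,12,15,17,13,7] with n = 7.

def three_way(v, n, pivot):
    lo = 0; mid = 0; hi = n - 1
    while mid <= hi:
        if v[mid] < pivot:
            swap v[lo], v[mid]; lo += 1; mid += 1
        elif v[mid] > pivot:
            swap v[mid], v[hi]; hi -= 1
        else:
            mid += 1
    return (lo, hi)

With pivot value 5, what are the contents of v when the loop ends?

[5,12,15,17,13,7,6]

lo=0 mid=0 hi=6
6>5: swap(0,6), hi=5 ⇒ [7,5,12,15,17,13,6]
7>5: swap(0,5), hi=4 ⇒ [13,5,12,15,17,7,6]
13>5: swap(0,4), hi=3 ⇒ [17,5,12,15,13,7,6]
17>5: swap(0,3), hi=2 ⇒ [15,5,12,17,13,7,6]
15>5: swap(0,2), hi=1 ⇒ [12,5,15,17,13,7,6]
12>5: swap(0,1), hi=0 ⇒ [5,12,15,17,13,7,6]
5=5: mid=1
done. lo=0 hi=0; v=[5,12,15,17,13,7,6]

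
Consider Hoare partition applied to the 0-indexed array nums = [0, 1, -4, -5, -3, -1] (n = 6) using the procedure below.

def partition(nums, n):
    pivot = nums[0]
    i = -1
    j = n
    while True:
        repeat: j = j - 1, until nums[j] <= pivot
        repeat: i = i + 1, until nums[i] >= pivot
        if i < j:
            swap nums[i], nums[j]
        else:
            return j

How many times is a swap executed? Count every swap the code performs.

2

pivot = nums[0] = 0; i = -1, j = 6
j→5 (nums[5]=-1≤0), i→0 (nums[0]=0≥0); i<j, swap → [-1, 1, -4, -5, -3, 0]
j→4 (nums[4]=-3≤0), i→1 (nums[1]=1≥0); i<j, swap → [-1, -3, -4, -5, 1, 0]
j→3, i→4; i≥j, return j=3. nums = [-1, -3, -4, -5, 1, 0]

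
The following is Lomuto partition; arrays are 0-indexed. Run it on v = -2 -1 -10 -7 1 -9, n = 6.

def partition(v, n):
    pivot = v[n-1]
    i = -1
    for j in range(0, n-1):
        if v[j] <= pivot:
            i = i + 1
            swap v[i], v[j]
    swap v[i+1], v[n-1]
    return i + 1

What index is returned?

pivot = v[5] = -9; i = -1
j=0: v[0]=-2 > -9 → no swap
j=1: v[1]=-1 > -9 → no swap
j=2: v[2]=-10 ≤ -9 → i=0, swap v[0],v[2] → -10 -1 -2 -7 1 -9
j=3: v[3]=-7 > -9 → no swap
j=4: v[4]=1 > -9 → no swap
final swap v[1],v[5] → -10 -9 -2 -7 1 -1; return 1

1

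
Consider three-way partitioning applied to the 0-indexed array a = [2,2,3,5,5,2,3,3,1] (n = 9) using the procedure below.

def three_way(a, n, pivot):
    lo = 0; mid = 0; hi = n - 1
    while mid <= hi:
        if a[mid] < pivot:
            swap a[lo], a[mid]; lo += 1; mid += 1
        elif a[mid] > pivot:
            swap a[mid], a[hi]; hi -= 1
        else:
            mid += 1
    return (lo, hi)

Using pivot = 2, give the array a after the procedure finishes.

[1,2,2,2,5,3,3,5,3]

lo=0 mid=0 hi=8
2=2: mid=1
2=2: mid=2
3>2: swap(2,8), hi=7 ⇒ [2,2,1,5,5,2,3,3,3]
1<2: swap(0,2), lo=1 mid=3 ⇒ [1,2,2,5,5,2,3,3,3]
5>2: swap(3,7), hi=6 ⇒ [1,2,2,3,5,2,3,5,3]
3>2: swap(3,6), hi=5 ⇒ [1,2,2,3,5,2,3,5,3]
3>2: swap(3,5), hi=4 ⇒ [1,2,2,2,5,3,3,5,3]
2=2: mid=4
5>2: swap(4,4), hi=3 ⇒ [1,2,2,2,5,3,3,5,3]
done. lo=1 hi=3; a=[1,2,2,2,5,3,3,5,3]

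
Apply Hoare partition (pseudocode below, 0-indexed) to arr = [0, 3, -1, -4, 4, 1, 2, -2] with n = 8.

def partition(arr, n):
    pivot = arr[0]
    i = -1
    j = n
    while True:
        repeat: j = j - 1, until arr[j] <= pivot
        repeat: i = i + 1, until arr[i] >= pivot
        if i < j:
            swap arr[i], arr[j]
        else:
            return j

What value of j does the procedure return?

2

pivot = arr[0] = 0; i = -1, j = 8
j→7 (arr[7]=-2≤0), i→0 (arr[0]=0≥0); i<j, swap → [-2, 3, -1, -4, 4, 1, 2, 0]
j→3 (arr[3]=-4≤0), i→1 (arr[1]=3≥0); i<j, swap → [-2, -4, -1, 3, 4, 1, 2, 0]
j→2, i→3; i≥j, return j=2. arr = [-2, -4, -1, 3, 4, 1, 2, 0]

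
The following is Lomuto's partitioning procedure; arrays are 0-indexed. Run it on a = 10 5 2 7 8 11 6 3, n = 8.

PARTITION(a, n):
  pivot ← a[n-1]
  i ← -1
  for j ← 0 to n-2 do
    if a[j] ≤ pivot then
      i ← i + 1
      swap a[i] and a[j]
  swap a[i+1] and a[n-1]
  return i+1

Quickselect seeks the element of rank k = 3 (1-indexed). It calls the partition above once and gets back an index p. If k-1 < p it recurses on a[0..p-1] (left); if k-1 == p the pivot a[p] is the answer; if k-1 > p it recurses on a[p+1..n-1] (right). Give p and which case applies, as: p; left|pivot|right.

pivot = a[7] = 3; i = -1
j=0: a[0]=10 > 3 → no swap
j=1: a[1]=5 > 3 → no swap
j=2: a[2]=2 ≤ 3 → i=0, swap a[0],a[2] → 2 5 10 7 8 11 6 3
j=3: a[3]=7 > 3 → no swap
j=4: a[4]=8 > 3 → no swap
j=5: a[5]=11 > 3 → no swap
j=6: a[6]=6 > 3 → no swap
final swap a[1],a[7] → 2 3 10 7 8 11 6 5; return 1
p = 1; k-1 = 2 > 1 ⇒ right

1; right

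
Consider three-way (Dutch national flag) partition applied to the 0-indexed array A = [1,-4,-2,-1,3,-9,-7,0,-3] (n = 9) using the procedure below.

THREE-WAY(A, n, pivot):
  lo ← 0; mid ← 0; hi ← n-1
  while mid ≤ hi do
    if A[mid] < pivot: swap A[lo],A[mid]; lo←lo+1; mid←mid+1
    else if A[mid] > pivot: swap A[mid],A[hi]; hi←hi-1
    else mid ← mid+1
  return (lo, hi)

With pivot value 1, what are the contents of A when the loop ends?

pivot = 1; lo=0, mid=0, hi=8
A[mid]=1=1: mid=1
A[mid]=-4<1: swap A[0],A[1]; lo=1,mid=2 → [-4,1,-2,-1,3,-9,-7,0,-3]
A[mid]=-2<1: swap A[1],A[2]; lo=2,mid=3 → [-4,-2,1,-1,3,-9,-7,0,-3]
A[mid]=-1<1: swap A[2],A[3]; lo=3,mid=4 → [-4,-2,-1,1,3,-9,-7,0,-3]
A[mid]=3>1: swap A[4],A[8]; hi=7 → [-4,-2,-1,1,-3,-9,-7,0,3]
A[mid]=-3<1: swap A[3],A[4]; lo=4,mid=5 → [-4,-2,-1,-3,1,-9,-7,0,3]
A[mid]=-9<1: swap A[4],A[5]; lo=5,mid=6 → [-4,-2,-1,-3,-9,1,-7,0,3]
A[mid]=-7<1: swap A[5],A[6]; lo=6,mid=7 → [-4,-2,-1,-3,-9,-7,1,0,3]
A[mid]=0<1: swap A[6],A[7]; lo=7,mid=8 → [-4,-2,-1,-3,-9,-7,0,1,3]
end: lo=7, hi=7; A = [-4,-2,-1,-3,-9,-7,0,1,3]

[-4,-2,-1,-3,-9,-7,0,1,3]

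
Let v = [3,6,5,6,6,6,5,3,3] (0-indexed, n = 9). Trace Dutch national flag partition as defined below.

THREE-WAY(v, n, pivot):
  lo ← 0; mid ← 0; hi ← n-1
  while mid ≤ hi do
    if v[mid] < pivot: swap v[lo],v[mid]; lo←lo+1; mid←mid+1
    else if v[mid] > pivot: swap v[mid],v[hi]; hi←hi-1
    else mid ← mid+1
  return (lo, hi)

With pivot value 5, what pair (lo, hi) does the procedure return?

(3, 4)

lo=0 mid=0 hi=8
3<5: swap(0,0), lo=1 mid=1 ⇒ [3,6,5,6,6,6,5,3,3]
6>5: swap(1,8), hi=7 ⇒ [3,3,5,6,6,6,5,3,6]
3<5: swap(1,1), lo=2 mid=2 ⇒ [3,3,5,6,6,6,5,3,6]
5=5: mid=3
6>5: swap(3,7), hi=6 ⇒ [3,3,5,3,6,6,5,6,6]
3<5: swap(2,3), lo=3 mid=4 ⇒ [3,3,3,5,6,6,5,6,6]
6>5: swap(4,6), hi=5 ⇒ [3,3,3,5,5,6,6,6,6]
5=5: mid=5
6>5: swap(5,5), hi=4 ⇒ [3,3,3,5,5,6,6,6,6]
done. lo=3 hi=4; v=[3,3,3,5,5,6,6,6,6]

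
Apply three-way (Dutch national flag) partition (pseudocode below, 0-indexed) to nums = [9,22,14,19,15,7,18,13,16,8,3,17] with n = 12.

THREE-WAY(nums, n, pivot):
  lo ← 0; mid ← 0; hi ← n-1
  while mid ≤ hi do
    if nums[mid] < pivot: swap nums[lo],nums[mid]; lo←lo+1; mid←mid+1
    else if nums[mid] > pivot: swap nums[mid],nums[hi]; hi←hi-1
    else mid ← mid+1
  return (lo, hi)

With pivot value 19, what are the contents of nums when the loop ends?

[9,17,14,15,7,18,13,16,8,3,19,22]

pivot = 19; lo=0, mid=0, hi=11
nums[mid]=9<19: swap nums[0],nums[0]; lo=1,mid=1 → [9,22,14,19,15,7,18,13,16,8,3,17]
nums[mid]=22>19: swap nums[1],nums[11]; hi=10 → [9,17,14,19,15,7,18,13,16,8,3,22]
nums[mid]=17<19: swap nums[1],nums[1]; lo=2,mid=2 → [9,17,14,19,15,7,18,13,16,8,3,22]
nums[mid]=14<19: swap nums[2],nums[2]; lo=3,mid=3 → [9,17,14,19,15,7,18,13,16,8,3,22]
nums[mid]=19=19: mid=4
nums[mid]=15<19: swap nums[3],nums[4]; lo=4,mid=5 → [9,17,14,15,19,7,18,13,16,8,3,22]
nums[mid]=7<19: swap nums[4],nums[5]; lo=5,mid=6 → [9,17,14,15,7,19,18,13,16,8,3,22]
nums[mid]=18<19: swap nums[5],nums[6]; lo=6,mid=7 → [9,17,14,15,7,18,19,13,16,8,3,22]
nums[mid]=13<19: swap nums[6],nums[7]; lo=7,mid=8 → [9,17,14,15,7,18,13,19,16,8,3,22]
nums[mid]=16<19: swap nums[7],nums[8]; lo=8,mid=9 → [9,17,14,15,7,18,13,16,19,8,3,22]
nums[mid]=8<19: swap nums[8],nums[9]; lo=9,mid=10 → [9,17,14,15,7,18,13,16,8,19,3,22]
nums[mid]=3<19: swap nums[9],nums[10]; lo=10,mid=11 → [9,17,14,15,7,18,13,16,8,3,19,22]
end: lo=10, hi=10; nums = [9,17,14,15,7,18,13,16,8,3,19,22]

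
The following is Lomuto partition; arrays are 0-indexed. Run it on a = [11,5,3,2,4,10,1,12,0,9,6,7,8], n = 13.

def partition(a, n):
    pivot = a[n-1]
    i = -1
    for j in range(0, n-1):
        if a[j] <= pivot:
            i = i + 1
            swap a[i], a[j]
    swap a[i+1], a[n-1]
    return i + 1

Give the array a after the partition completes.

[5,3,2,4,1,0,6,7,8,9,11,12,10]

pivot=8, i=-1
j=0: 11>8, skip
j=1: 5≤8, i=0, swap(0,1) ⇒ [5,11,3,2,4,10,1,12,0,9,6,7,8]
j=2: 3≤8, i=1, swap(1,2) ⇒ [5,3,11,2,4,10,1,12,0,9,6,7,8]
j=3: 2≤8, i=2, swap(2,3) ⇒ [5,3,2,11,4,10,1,12,0,9,6,7,8]
j=4: 4≤8, i=3, swap(3,4) ⇒ [5,3,2,4,11,10,1,12,0,9,6,7,8]
j=5: 10>8, skip
j=6: 1≤8, i=4, swap(4,6) ⇒ [5,3,2,4,1,10,11,12,0,9,6,7,8]
j=7: 12>8, skip
j=8: 0≤8, i=5, swap(5,8) ⇒ [5,3,2,4,1,0,11,12,10,9,6,7,8]
j=9: 9>8, skip
j=10: 6≤8, i=6, swap(6,10) ⇒ [5,3,2,4,1,0,6,12,10,9,11,7,8]
j=11: 7≤8, i=7, swap(7,11) ⇒ [5,3,2,4,1,0,6,7,10,9,11,12,8]
swap(8,12) ⇒ [5,3,2,4,1,0,6,7,8,9,11,12,10]; return 8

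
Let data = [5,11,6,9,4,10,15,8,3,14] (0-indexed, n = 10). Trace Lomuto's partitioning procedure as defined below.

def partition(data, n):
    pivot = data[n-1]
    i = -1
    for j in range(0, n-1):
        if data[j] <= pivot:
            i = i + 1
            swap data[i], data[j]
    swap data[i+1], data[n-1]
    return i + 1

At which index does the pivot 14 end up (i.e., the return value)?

8

pivot = data[9] = 14; i = -1
j=0: data[0]=5 ≤ 14 → i=0, swap data[0],data[0] (no change) → [5,11,6,9,4,10,15,8,3,14]
j=1: data[1]=11 ≤ 14 → i=1, swap data[1],data[1] (no change) → [5,11,6,9,4,10,15,8,3,14]
j=2: data[2]=6 ≤ 14 → i=2, swap data[2],data[2] (no change) → [5,11,6,9,4,10,15,8,3,14]
j=3: data[3]=9 ≤ 14 → i=3, swap data[3],data[3] (no change) → [5,11,6,9,4,10,15,8,3,14]
j=4: data[4]=4 ≤ 14 → i=4, swap data[4],data[4] (no change) → [5,11,6,9,4,10,15,8,3,14]
j=5: data[5]=10 ≤ 14 → i=5, swap data[5],data[5] (no change) → [5,11,6,9,4,10,15,8,3,14]
j=6: data[6]=15 > 14 → no swap
j=7: data[7]=8 ≤ 14 → i=6, swap data[6],data[7] → [5,11,6,9,4,10,8,15,3,14]
j=8: data[8]=3 ≤ 14 → i=7, swap data[7],data[8] → [5,11,6,9,4,10,8,3,15,14]
final swap data[8],data[9] → [5,11,6,9,4,10,8,3,14,15]; return 8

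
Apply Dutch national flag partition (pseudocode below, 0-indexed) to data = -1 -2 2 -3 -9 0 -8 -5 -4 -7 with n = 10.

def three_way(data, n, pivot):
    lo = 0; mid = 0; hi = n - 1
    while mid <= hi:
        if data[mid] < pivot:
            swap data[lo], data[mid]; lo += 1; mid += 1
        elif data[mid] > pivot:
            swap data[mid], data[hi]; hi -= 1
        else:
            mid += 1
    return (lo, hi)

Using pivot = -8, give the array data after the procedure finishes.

pivot = -8; lo=0, mid=0, hi=9
data[mid]=-1>-8: swap data[0],data[9]; hi=8 → -7 -2 2 -3 -9 0 -8 -5 -4 -1
data[mid]=-7>-8: swap data[0],data[8]; hi=7 → -4 -2 2 -3 -9 0 -8 -5 -7 -1
data[mid]=-4>-8: swap data[0],data[7]; hi=6 → -5 -2 2 -3 -9 0 -8 -4 -7 -1
data[mid]=-5>-8: swap data[0],data[6]; hi=5 → -8 -2 2 -3 -9 0 -5 -4 -7 -1
data[mid]=-8=-8: mid=1
data[mid]=-2>-8: swap data[1],data[5]; hi=4 → -8 0 2 -3 -9 -2 -5 -4 -7 -1
data[mid]=0>-8: swap data[1],data[4]; hi=3 → -8 -9 2 -3 0 -2 -5 -4 -7 -1
data[mid]=-9<-8: swap data[0],data[1]; lo=1,mid=2 → -9 -8 2 -3 0 -2 -5 -4 -7 -1
data[mid]=2>-8: swap data[2],data[3]; hi=2 → -9 -8 -3 2 0 -2 -5 -4 -7 -1
data[mid]=-3>-8: swap data[2],data[2]; hi=1 → -9 -8 -3 2 0 -2 -5 -4 -7 -1
end: lo=1, hi=1; data = -9 -8 -3 2 0 -2 -5 -4 -7 -1

-9 -8 -3 2 0 -2 -5 -4 -7 -1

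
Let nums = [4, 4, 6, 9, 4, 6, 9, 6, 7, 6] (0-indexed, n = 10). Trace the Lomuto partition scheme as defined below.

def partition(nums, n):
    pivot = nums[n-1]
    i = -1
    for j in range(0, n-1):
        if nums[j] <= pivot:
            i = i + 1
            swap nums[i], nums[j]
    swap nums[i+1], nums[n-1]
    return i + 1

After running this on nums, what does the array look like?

[4, 4, 6, 4, 6, 6, 6, 9, 7, 9]

pivot = nums[9] = 6; i = -1
j=0: nums[0]=4 ≤ 6 → i=0, swap nums[0],nums[0] (no change) → [4, 4, 6, 9, 4, 6, 9, 6, 7, 6]
j=1: nums[1]=4 ≤ 6 → i=1, swap nums[1],nums[1] (no change) → [4, 4, 6, 9, 4, 6, 9, 6, 7, 6]
j=2: nums[2]=6 ≤ 6 → i=2, swap nums[2],nums[2] (no change) → [4, 4, 6, 9, 4, 6, 9, 6, 7, 6]
j=3: nums[3]=9 > 6 → no swap
j=4: nums[4]=4 ≤ 6 → i=3, swap nums[3],nums[4] → [4, 4, 6, 4, 9, 6, 9, 6, 7, 6]
j=5: nums[5]=6 ≤ 6 → i=4, swap nums[4],nums[5] → [4, 4, 6, 4, 6, 9, 9, 6, 7, 6]
j=6: nums[6]=9 > 6 → no swap
j=7: nums[7]=6 ≤ 6 → i=5, swap nums[5],nums[7] → [4, 4, 6, 4, 6, 6, 9, 9, 7, 6]
j=8: nums[8]=7 > 6 → no swap
final swap nums[6],nums[9] → [4, 4, 6, 4, 6, 6, 6, 9, 7, 9]; return 6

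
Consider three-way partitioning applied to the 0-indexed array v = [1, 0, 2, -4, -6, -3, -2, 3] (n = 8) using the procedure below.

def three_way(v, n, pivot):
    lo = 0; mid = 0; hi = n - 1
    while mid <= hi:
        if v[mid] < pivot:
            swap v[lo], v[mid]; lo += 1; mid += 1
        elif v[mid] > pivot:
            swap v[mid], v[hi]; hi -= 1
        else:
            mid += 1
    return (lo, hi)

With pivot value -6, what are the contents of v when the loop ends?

[-6, 2, -4, 0, -3, -2, 3, 1]

lo=0 mid=0 hi=7
1>-6: swap(0,7), hi=6 ⇒ [3, 0, 2, -4, -6, -3, -2, 1]
3>-6: swap(0,6), hi=5 ⇒ [-2, 0, 2, -4, -6, -3, 3, 1]
-2>-6: swap(0,5), hi=4 ⇒ [-3, 0, 2, -4, -6, -2, 3, 1]
-3>-6: swap(0,4), hi=3 ⇒ [-6, 0, 2, -4, -3, -2, 3, 1]
-6=-6: mid=1
0>-6: swap(1,3), hi=2 ⇒ [-6, -4, 2, 0, -3, -2, 3, 1]
-4>-6: swap(1,2), hi=1 ⇒ [-6, 2, -4, 0, -3, -2, 3, 1]
2>-6: swap(1,1), hi=0 ⇒ [-6, 2, -4, 0, -3, -2, 3, 1]
done. lo=0 hi=0; v=[-6, 2, -4, 0, -3, -2, 3, 1]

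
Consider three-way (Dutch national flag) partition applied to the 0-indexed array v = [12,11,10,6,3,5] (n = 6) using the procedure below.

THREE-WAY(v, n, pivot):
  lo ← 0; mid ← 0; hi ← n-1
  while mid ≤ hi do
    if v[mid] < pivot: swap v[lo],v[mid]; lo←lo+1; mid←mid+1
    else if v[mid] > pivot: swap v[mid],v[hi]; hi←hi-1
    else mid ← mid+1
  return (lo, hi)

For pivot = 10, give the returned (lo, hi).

(3, 3)

lo=0 mid=0 hi=5
12>10: swap(0,5), hi=4 ⇒ [5,11,10,6,3,12]
5<10: swap(0,0), lo=1 mid=1 ⇒ [5,11,10,6,3,12]
11>10: swap(1,4), hi=3 ⇒ [5,3,10,6,11,12]
3<10: swap(1,1), lo=2 mid=2 ⇒ [5,3,10,6,11,12]
10=10: mid=3
6<10: swap(2,3), lo=3 mid=4 ⇒ [5,3,6,10,11,12]
done. lo=3 hi=3; v=[5,3,6,10,11,12]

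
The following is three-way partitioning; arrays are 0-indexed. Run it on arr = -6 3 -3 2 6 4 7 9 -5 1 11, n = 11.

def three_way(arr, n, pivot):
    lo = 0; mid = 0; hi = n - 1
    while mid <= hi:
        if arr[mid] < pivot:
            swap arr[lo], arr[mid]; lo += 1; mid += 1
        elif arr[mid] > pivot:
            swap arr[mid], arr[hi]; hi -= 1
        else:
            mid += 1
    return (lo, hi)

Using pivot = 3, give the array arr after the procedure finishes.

pivot = 3; lo=0, mid=0, hi=10
arr[mid]=-6<3: swap arr[0],arr[0]; lo=1,mid=1 → -6 3 -3 2 6 4 7 9 -5 1 11
arr[mid]=3=3: mid=2
arr[mid]=-3<3: swap arr[1],arr[2]; lo=2,mid=3 → -6 -3 3 2 6 4 7 9 -5 1 11
arr[mid]=2<3: swap arr[2],arr[3]; lo=3,mid=4 → -6 -3 2 3 6 4 7 9 -5 1 11
arr[mid]=6>3: swap arr[4],arr[10]; hi=9 → -6 -3 2 3 11 4 7 9 -5 1 6
arr[mid]=11>3: swap arr[4],arr[9]; hi=8 → -6 -3 2 3 1 4 7 9 -5 11 6
arr[mid]=1<3: swap arr[3],arr[4]; lo=4,mid=5 → -6 -3 2 1 3 4 7 9 -5 11 6
arr[mid]=4>3: swap arr[5],arr[8]; hi=7 → -6 -3 2 1 3 -5 7 9 4 11 6
arr[mid]=-5<3: swap arr[4],arr[5]; lo=5,mid=6 → -6 -3 2 1 -5 3 7 9 4 11 6
arr[mid]=7>3: swap arr[6],arr[7]; hi=6 → -6 -3 2 1 -5 3 9 7 4 11 6
arr[mid]=9>3: swap arr[6],arr[6]; hi=5 → -6 -3 2 1 -5 3 9 7 4 11 6
end: lo=5, hi=5; arr = -6 -3 2 1 -5 3 9 7 4 11 6

-6 -3 2 1 -5 3 9 7 4 11 6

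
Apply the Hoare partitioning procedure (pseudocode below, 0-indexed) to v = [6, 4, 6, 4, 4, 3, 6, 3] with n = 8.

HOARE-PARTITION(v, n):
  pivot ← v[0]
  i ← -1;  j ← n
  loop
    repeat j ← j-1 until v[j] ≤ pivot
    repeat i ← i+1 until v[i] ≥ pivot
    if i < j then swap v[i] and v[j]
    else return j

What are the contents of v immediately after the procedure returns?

[3, 4, 6, 4, 4, 3, 6, 6]

pivot = v[0] = 6; i = -1, j = 8
j→7 (v[7]=3≤6), i→0 (v[0]=6≥6); i<j, swap → [3, 4, 6, 4, 4, 3, 6, 6]
j→6 (v[6]=6≤6), i→2 (v[2]=6≥6); i<j, swap → [3, 4, 6, 4, 4, 3, 6, 6]
j→5, i→6; i≥j, return j=5. v = [3, 4, 6, 4, 4, 3, 6, 6]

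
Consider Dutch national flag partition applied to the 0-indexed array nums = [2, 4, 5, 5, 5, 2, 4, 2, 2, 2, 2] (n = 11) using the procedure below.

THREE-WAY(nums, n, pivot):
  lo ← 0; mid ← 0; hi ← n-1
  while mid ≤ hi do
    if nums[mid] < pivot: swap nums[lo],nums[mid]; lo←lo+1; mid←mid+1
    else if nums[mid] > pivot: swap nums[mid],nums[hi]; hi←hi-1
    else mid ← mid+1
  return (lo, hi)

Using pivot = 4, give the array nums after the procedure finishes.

pivot = 4; lo=0, mid=0, hi=10
nums[mid]=2<4: swap nums[0],nums[0]; lo=1,mid=1 → [2, 4, 5, 5, 5, 2, 4, 2, 2, 2, 2]
nums[mid]=4=4: mid=2
nums[mid]=5>4: swap nums[2],nums[10]; hi=9 → [2, 4, 2, 5, 5, 2, 4, 2, 2, 2, 5]
nums[mid]=2<4: swap nums[1],nums[2]; lo=2,mid=3 → [2, 2, 4, 5, 5, 2, 4, 2, 2, 2, 5]
nums[mid]=5>4: swap nums[3],nums[9]; hi=8 → [2, 2, 4, 2, 5, 2, 4, 2, 2, 5, 5]
nums[mid]=2<4: swap nums[2],nums[3]; lo=3,mid=4 → [2, 2, 2, 4, 5, 2, 4, 2, 2, 5, 5]
nums[mid]=5>4: swap nums[4],nums[8]; hi=7 → [2, 2, 2, 4, 2, 2, 4, 2, 5, 5, 5]
nums[mid]=2<4: swap nums[3],nums[4]; lo=4,mid=5 → [2, 2, 2, 2, 4, 2, 4, 2, 5, 5, 5]
nums[mid]=2<4: swap nums[4],nums[5]; lo=5,mid=6 → [2, 2, 2, 2, 2, 4, 4, 2, 5, 5, 5]
nums[mid]=4=4: mid=7
nums[mid]=2<4: swap nums[5],nums[7]; lo=6,mid=8 → [2, 2, 2, 2, 2, 2, 4, 4, 5, 5, 5]
end: lo=6, hi=7; nums = [2, 2, 2, 2, 2, 2, 4, 4, 5, 5, 5]

[2, 2, 2, 2, 2, 2, 4, 4, 5, 5, 5]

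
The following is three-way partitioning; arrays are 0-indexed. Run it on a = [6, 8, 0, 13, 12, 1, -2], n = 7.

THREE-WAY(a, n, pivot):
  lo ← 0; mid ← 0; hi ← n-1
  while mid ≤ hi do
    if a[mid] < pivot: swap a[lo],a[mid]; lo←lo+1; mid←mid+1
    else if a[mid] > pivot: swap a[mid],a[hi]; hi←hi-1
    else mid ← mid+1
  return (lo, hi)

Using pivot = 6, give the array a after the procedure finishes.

[-2, 0, 1, 6, 12, 13, 8]

lo=0 mid=0 hi=6
6=6: mid=1
8>6: swap(1,6), hi=5 ⇒ [6, -2, 0, 13, 12, 1, 8]
-2<6: swap(0,1), lo=1 mid=2 ⇒ [-2, 6, 0, 13, 12, 1, 8]
0<6: swap(1,2), lo=2 mid=3 ⇒ [-2, 0, 6, 13, 12, 1, 8]
13>6: swap(3,5), hi=4 ⇒ [-2, 0, 6, 1, 12, 13, 8]
1<6: swap(2,3), lo=3 mid=4 ⇒ [-2, 0, 1, 6, 12, 13, 8]
12>6: swap(4,4), hi=3 ⇒ [-2, 0, 1, 6, 12, 13, 8]
done. lo=3 hi=3; a=[-2, 0, 1, 6, 12, 13, 8]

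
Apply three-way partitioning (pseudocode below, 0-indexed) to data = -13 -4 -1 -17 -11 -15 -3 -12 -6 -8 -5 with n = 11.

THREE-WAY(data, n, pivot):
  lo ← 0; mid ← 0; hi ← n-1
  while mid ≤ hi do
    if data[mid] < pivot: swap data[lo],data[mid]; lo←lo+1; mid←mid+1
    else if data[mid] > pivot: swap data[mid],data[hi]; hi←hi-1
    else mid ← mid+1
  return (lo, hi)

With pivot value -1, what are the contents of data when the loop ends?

lo=0 mid=0 hi=10
-13<-1: swap(0,0), lo=1 mid=1 ⇒ -13 -4 -1 -17 -11 -15 -3 -12 -6 -8 -5
-4<-1: swap(1,1), lo=2 mid=2 ⇒ -13 -4 -1 -17 -11 -15 -3 -12 -6 -8 -5
-1=-1: mid=3
-17<-1: swap(2,3), lo=3 mid=4 ⇒ -13 -4 -17 -1 -11 -15 -3 -12 -6 -8 -5
-11<-1: swap(3,4), lo=4 mid=5 ⇒ -13 -4 -17 -11 -1 -15 -3 -12 -6 -8 -5
-15<-1: swap(4,5), lo=5 mid=6 ⇒ -13 -4 -17 -11 -15 -1 -3 -12 -6 -8 -5
-3<-1: swap(5,6), lo=6 mid=7 ⇒ -13 -4 -17 -11 -15 -3 -1 -12 -6 -8 -5
-12<-1: swap(6,7), lo=7 mid=8 ⇒ -13 -4 -17 -11 -15 -3 -12 -1 -6 -8 -5
-6<-1: swap(7,8), lo=8 mid=9 ⇒ -13 -4 -17 -11 -15 -3 -12 -6 -1 -8 -5
-8<-1: swap(8,9), lo=9 mid=10 ⇒ -13 -4 -17 -11 -15 -3 -12 -6 -8 -1 -5
-5<-1: swap(9,10), lo=10 mid=11 ⇒ -13 -4 -17 -11 -15 -3 -12 -6 -8 -5 -1
done. lo=10 hi=10; data=-13 -4 -17 -11 -15 -3 -12 -6 -8 -5 -1

-13 -4 -17 -11 -15 -3 -12 -6 -8 -5 -1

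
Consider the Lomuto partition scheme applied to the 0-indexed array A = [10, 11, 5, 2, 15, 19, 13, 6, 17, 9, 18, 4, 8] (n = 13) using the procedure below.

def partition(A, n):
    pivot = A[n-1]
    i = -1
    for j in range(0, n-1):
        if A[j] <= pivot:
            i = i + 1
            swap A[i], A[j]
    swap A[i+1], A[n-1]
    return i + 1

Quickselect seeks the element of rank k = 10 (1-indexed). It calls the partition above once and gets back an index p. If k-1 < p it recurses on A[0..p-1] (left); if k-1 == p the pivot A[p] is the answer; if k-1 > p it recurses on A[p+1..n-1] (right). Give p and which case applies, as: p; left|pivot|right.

4; right

pivot = A[12] = 8; i = -1
j=0: A[0]=10 > 8 → no swap
j=1: A[1]=11 > 8 → no swap
j=2: A[2]=5 ≤ 8 → i=0, swap A[0],A[2] → [5, 11, 10, 2, 15, 19, 13, 6, 17, 9, 18, 4, 8]
j=3: A[3]=2 ≤ 8 → i=1, swap A[1],A[3] → [5, 2, 10, 11, 15, 19, 13, 6, 17, 9, 18, 4, 8]
j=4: A[4]=15 > 8 → no swap
j=5: A[5]=19 > 8 → no swap
j=6: A[6]=13 > 8 → no swap
j=7: A[7]=6 ≤ 8 → i=2, swap A[2],A[7] → [5, 2, 6, 11, 15, 19, 13, 10, 17, 9, 18, 4, 8]
j=8: A[8]=17 > 8 → no swap
j=9: A[9]=9 > 8 → no swap
j=10: A[10]=18 > 8 → no swap
j=11: A[11]=4 ≤ 8 → i=3, swap A[3],A[11] → [5, 2, 6, 4, 15, 19, 13, 10, 17, 9, 18, 11, 8]
final swap A[4],A[12] → [5, 2, 6, 4, 8, 19, 13, 10, 17, 9, 18, 11, 15]; return 4
p = 4; k-1 = 9 > 4 ⇒ right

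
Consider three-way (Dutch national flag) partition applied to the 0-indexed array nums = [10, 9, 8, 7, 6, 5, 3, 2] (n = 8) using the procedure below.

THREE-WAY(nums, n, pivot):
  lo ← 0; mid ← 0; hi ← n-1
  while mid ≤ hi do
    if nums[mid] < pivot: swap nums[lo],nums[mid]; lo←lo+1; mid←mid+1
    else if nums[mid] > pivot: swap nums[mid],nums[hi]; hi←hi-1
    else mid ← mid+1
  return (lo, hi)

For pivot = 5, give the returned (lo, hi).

pivot = 5; lo=0, mid=0, hi=7
nums[mid]=10>5: swap nums[0],nums[7]; hi=6 → [2, 9, 8, 7, 6, 5, 3, 10]
nums[mid]=2<5: swap nums[0],nums[0]; lo=1,mid=1 → [2, 9, 8, 7, 6, 5, 3, 10]
nums[mid]=9>5: swap nums[1],nums[6]; hi=5 → [2, 3, 8, 7, 6, 5, 9, 10]
nums[mid]=3<5: swap nums[1],nums[1]; lo=2,mid=2 → [2, 3, 8, 7, 6, 5, 9, 10]
nums[mid]=8>5: swap nums[2],nums[5]; hi=4 → [2, 3, 5, 7, 6, 8, 9, 10]
nums[mid]=5=5: mid=3
nums[mid]=7>5: swap nums[3],nums[4]; hi=3 → [2, 3, 5, 6, 7, 8, 9, 10]
nums[mid]=6>5: swap nums[3],nums[3]; hi=2 → [2, 3, 5, 6, 7, 8, 9, 10]
end: lo=2, hi=2; nums = [2, 3, 5, 6, 7, 8, 9, 10]

(2, 2)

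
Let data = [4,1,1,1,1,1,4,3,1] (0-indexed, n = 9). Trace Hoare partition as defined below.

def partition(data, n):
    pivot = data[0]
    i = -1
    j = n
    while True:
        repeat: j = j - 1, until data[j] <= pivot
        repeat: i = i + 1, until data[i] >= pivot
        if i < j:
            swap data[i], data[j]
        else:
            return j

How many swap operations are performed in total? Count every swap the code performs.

2

pivot = data[0] = 4; i = -1, j = 9
j→8 (data[8]=1≤4), i→0 (data[0]=4≥4); i<j, swap → [1,1,1,1,1,1,4,3,4]
j→7 (data[7]=3≤4), i→6 (data[6]=4≥4); i<j, swap → [1,1,1,1,1,1,3,4,4]
j→6, i→7; i≥j, return j=6. data = [1,1,1,1,1,1,3,4,4]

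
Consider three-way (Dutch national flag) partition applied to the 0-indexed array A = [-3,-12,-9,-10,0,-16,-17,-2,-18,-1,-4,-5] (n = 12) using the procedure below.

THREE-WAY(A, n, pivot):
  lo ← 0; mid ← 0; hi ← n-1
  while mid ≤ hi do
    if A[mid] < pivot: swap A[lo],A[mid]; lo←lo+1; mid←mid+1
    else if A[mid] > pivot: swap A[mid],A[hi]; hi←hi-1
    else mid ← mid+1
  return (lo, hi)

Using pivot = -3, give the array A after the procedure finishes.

[-12,-9,-10,-5,-16,-17,-4,-18,-3,-1,-2,0]

pivot = -3; lo=0, mid=0, hi=11
A[mid]=-3=-3: mid=1
A[mid]=-12<-3: swap A[0],A[1]; lo=1,mid=2 → [-12,-3,-9,-10,0,-16,-17,-2,-18,-1,-4,-5]
A[mid]=-9<-3: swap A[1],A[2]; lo=2,mid=3 → [-12,-9,-3,-10,0,-16,-17,-2,-18,-1,-4,-5]
A[mid]=-10<-3: swap A[2],A[3]; lo=3,mid=4 → [-12,-9,-10,-3,0,-16,-17,-2,-18,-1,-4,-5]
A[mid]=0>-3: swap A[4],A[11]; hi=10 → [-12,-9,-10,-3,-5,-16,-17,-2,-18,-1,-4,0]
A[mid]=-5<-3: swap A[3],A[4]; lo=4,mid=5 → [-12,-9,-10,-5,-3,-16,-17,-2,-18,-1,-4,0]
A[mid]=-16<-3: swap A[4],A[5]; lo=5,mid=6 → [-12,-9,-10,-5,-16,-3,-17,-2,-18,-1,-4,0]
A[mid]=-17<-3: swap A[5],A[6]; lo=6,mid=7 → [-12,-9,-10,-5,-16,-17,-3,-2,-18,-1,-4,0]
A[mid]=-2>-3: swap A[7],A[10]; hi=9 → [-12,-9,-10,-5,-16,-17,-3,-4,-18,-1,-2,0]
A[mid]=-4<-3: swap A[6],A[7]; lo=7,mid=8 → [-12,-9,-10,-5,-16,-17,-4,-3,-18,-1,-2,0]
A[mid]=-18<-3: swap A[7],A[8]; lo=8,mid=9 → [-12,-9,-10,-5,-16,-17,-4,-18,-3,-1,-2,0]
A[mid]=-1>-3: swap A[9],A[9]; hi=8 → [-12,-9,-10,-5,-16,-17,-4,-18,-3,-1,-2,0]
end: lo=8, hi=8; A = [-12,-9,-10,-5,-16,-17,-4,-18,-3,-1,-2,0]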